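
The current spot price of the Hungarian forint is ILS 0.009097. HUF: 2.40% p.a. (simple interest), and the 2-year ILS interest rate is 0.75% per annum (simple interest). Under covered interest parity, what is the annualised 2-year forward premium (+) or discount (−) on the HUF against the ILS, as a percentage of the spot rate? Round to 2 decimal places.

T = 2 years.
F = S · g_ILS/g_HUF = 0.009097 × 1.015000/1.048000 = 0.008810549.
(F − S)/S ÷ T = (0.008810549 − 0.009097)/0.009097/2 = -0.015744 → -1.57%.

-1.57%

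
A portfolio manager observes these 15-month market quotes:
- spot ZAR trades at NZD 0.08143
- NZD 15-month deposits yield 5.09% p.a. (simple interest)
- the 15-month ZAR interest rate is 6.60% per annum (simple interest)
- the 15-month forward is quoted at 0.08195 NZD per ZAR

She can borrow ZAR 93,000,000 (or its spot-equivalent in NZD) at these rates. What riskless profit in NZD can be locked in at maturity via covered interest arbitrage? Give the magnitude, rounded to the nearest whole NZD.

T = 15/12 years.
Keep in ZAR, deliver into the forward: 93,000,000·1.082500·0.08195 = NZD 8,250,111.38.
Swap to NZD now, deposit: 93,000,000·0.08143·1.063625 = NZD 8,054,821.49.
The quoted forward overvalues ZAR, so borrow NZD, buy ZAR at spot, deposit the ZAR at 6.60%, and sell the proceeds forward at 0.08195.
The gap between the two covered legs is NZD 195,290.

NZD 195,290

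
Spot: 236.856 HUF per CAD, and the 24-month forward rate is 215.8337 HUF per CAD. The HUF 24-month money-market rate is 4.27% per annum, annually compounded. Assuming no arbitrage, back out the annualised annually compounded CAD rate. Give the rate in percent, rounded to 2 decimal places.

9.23%

T = 2 years.
F/S = 215.8337/236.856 = 0.9112444 = (growth of HUF) / (growth of CAD).
HUF growth factor: (1 + 0.0427)^2 = 1.0872233.
That pins the CAD growth at 1.1931193.
Annualise: 1.1931193^(1/2) − 1 = 0.092300 = 9.23%.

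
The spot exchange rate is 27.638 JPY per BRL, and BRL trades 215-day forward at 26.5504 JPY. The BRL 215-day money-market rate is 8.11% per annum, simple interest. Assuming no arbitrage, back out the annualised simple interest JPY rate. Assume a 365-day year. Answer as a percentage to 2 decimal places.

T = 215/365 years.
By CIP, F/S equals the JPY-to-BRL growth ratio: 26.5504/27.638 = 0.9606484.
The BRL side grows by 1 + 0.0811×215/365 = 1.0477712.
That pins the JPY growth at 1.0065397.
(1.0065397 − 1)/T = 0.011102, i.e. 1.11%.

1.11%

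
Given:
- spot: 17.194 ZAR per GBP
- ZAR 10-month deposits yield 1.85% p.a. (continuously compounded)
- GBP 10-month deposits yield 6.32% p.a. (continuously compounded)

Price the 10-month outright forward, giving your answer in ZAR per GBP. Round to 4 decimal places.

T = 10/12 years.
ZAR growth factor: e^(0.0185×10/12) = 1.01553612.
GBP accumulates by e^(0.0632×10/12) = 1.05407823.
CIP: F = S · (grow ZAR)/(grow GBP) = 17.194 × 1.01553612/1.05407823 = 16.565306 ZAR per GBP.

16.5653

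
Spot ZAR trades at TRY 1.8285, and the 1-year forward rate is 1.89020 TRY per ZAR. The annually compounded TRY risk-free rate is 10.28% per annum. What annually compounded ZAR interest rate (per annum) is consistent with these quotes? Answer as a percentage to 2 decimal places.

T = 1 year.
CIP gives F = S · g_TRY/g_ZAR, so g_TRY/g_ZAR = 1.8902/1.8285 = 1.0337435.
The TRY side grows by (1 + 0.1028)^1 = 1.102800.
That pins the ZAR growth at 1.0668024.
r = 1.0668024^(1/1) − 1 = 0.066802 → 6.68%.

6.68%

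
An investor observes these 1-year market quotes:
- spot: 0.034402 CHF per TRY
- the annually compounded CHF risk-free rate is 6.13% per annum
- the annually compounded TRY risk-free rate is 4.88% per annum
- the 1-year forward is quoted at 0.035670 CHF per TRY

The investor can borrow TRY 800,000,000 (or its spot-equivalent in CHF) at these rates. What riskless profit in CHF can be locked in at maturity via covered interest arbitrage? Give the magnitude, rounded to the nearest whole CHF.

CHF 719,883

T = 1 year.
Keep in TRY, deliver into the forward: 800,000,000·1.048800·0.035670 = CHF 29,928,556.80.
Swap to CHF now, deposit: 800,000,000·0.034402·1.061300 = CHF 29,208,674.08.
The quoted forward overvalues TRY, so borrow CHF, buy TRY at spot, deposit the TRY at 4.88%, and sell the proceeds forward at 0.035670.
Profit = 29,928,556.80 − 29,208,674.08 = CHF 719,883.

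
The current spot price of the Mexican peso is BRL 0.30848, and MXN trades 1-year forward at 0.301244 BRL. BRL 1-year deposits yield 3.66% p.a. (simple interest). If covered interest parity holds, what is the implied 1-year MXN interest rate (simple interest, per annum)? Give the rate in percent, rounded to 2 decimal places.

6.15%

T = 1 year.
CIP gives F = S · g_BRL/g_MXN, so g_BRL/g_MXN = 0.301244/0.30848 = 0.9765430.
The BRL side grows by 1 + 0.0366×1 = 1.036600.
Hence g_MXN = 1.0614996.
r = (1.0614996 − 1)/1 = 0.061500 → 6.15%.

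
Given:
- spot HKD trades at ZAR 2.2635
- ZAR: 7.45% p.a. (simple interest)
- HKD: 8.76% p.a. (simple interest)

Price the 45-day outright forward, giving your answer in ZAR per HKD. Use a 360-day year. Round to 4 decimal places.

T = 45/360 years.
ZAR accumulates by 1 + 0.0745×45/360 = 1.0093125.
Growth of 1 HKD over T: 1 + 0.0876×45/360 = 1.010950.
CIP: F = S · (grow ZAR)/(grow HKD) = 2.2635 × 1.0093125/1.010950 = 2.259834 ZAR per HKD.

2.2598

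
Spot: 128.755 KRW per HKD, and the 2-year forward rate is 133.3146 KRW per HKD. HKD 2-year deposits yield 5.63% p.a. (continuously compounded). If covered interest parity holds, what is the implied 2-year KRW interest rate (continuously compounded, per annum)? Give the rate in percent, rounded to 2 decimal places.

T = 2 years.
By CIP, F/S equals the KRW-to-HKD growth ratio: 133.3146/128.755 = 1.0354130.
The HKD side grows by e^(0.0563×2) = 1.1191842.
So the KRW growth factor = 1.1588179.
Take logs: ln 1.1588179 / 2 = 0.073700, so 7.37%.

7.37%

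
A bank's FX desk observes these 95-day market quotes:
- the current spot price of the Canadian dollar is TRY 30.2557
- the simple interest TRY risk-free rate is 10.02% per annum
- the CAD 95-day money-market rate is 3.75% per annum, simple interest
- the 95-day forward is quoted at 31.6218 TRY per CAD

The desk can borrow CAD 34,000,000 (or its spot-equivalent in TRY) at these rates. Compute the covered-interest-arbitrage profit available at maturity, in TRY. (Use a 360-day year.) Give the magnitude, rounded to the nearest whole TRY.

T = 95/360 years.
Keep in CAD, deliver into the forward: 34,000,000·1.009895833333·31.6218 = TRY 1,085,780,618.12.
Swap to TRY now, deposit: 34,000,000·30.2557·1.026441666667 = TRY 1,055,894,178.56.
The quoted forward overvalues CAD, so borrow TRY, buy CAD at spot, deposit the CAD at 3.75%, and sell the proceeds forward at 31.6218.
Arbitrage profit = |1,085,780,618.12 − 1,055,894,178.56| = TRY 29,886,440.

TRY 29,886,440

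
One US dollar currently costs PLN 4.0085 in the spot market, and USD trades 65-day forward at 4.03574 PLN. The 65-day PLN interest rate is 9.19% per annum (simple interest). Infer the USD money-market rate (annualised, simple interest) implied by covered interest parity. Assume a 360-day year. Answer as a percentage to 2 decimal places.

5.39%

T = 65/360 years.
CIP gives F = S · g_PLN/g_USD, so g_PLN/g_USD = 4.03574/4.0085 = 1.0067956.
The PLN side grows by 1 + 0.0919×65/360 = 1.0165931.
So the USD growth factor = 1.0097314.
r = (1.0097314 − 1)/(65/360) = 0.053897 → 5.39%.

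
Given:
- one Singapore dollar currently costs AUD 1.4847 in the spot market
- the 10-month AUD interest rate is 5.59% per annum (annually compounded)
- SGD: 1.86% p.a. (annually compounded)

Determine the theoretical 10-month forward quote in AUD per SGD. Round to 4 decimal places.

T = 10/12 years.
AUD growth factor: (1 + 0.0559)^(10/12) = 1.0463709.
SGD accumulates by (1 + 0.0186)^(10/12) = 1.0154761.
CIP: F = S · (grow AUD)/(grow SGD) = 1.4847 × 1.0463709/1.0154761 = 1.529870 AUD per SGD.

1.5299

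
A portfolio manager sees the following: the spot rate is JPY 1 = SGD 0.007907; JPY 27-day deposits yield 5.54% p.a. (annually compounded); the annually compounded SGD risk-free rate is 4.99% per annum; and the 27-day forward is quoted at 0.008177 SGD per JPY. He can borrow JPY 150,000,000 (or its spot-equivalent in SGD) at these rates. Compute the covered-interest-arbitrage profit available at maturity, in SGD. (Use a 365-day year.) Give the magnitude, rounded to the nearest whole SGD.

T = 27/365 years.
Invest the JPY and cover forward: 150,000,000 × 1.003996556 × 0.008177 = SGD 1,231,451.98.
Convert at spot and invest in SGD: 150,000,000 × 0.007907 × 1.003608585 = SGD 1,190,329.96.
The quoted forward overvalues JPY, so borrow SGD, buy JPY at spot, deposit the JPY at 5.54%, and sell the proceeds forward at 0.008177.
The gap between the two covered legs is SGD 41,122.

SGD 41,122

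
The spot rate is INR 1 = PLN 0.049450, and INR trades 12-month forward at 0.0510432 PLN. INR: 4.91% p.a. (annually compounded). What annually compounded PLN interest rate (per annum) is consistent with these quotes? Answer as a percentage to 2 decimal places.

T = 1 year.
CIP gives F = S · g_PLN/g_INR, so g_PLN/g_INR = 0.0510432/0.04945 = 1.0322184.
INR growth factor: (1 + 0.0491)^1 = 1.049100.
So the PLN growth factor = 1.0829003.
Annualise: 1.0829003^(1/1) − 1 = 0.082900 = 8.29%.

8.29%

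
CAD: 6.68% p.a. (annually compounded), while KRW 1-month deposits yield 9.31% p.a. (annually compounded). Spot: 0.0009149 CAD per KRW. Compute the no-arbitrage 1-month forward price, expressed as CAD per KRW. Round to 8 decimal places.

T = 1/12 years.
Growth of 1 CAD over T: (1 + 0.0668)^(1/12) = 1.0054032.
KRW growth factor: (1 + 0.0931)^(1/12) = 1.0074457.
Forward (CAD per KRW) = 0.0009149 × 1.0054032 / 1.0074457 = 0.0009130451.

0.00091305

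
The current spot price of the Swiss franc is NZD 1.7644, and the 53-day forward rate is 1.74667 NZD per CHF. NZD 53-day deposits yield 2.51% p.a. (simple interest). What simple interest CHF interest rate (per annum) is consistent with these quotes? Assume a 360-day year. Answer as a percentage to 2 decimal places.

9.43%

T = 53/360 years.
CIP gives F = S · g_NZD/g_CHF, so g_NZD/g_CHF = 1.74667/1.7644 = 0.9899513.
The NZD side grows by 1 + 0.0251×53/360 = 1.0036953.
Hence g_CHF = 1.0138835.
(1.0138835 − 1)/T = 0.094303, i.e. 9.43%.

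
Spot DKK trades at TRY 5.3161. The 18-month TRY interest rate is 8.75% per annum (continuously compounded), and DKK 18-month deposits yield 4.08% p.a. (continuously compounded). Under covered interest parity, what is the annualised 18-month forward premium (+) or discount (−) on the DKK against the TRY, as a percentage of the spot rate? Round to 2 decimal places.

+4.84%

T = 18/12 years.
CIP forward (TRY per DKK) = 5.3161 × 1.1402528/1.0631115 = 5.7018459.
(F − S)/S ÷ T = (5.7018459 − 5.3161)/5.3161/(18/12) = 0.048375 → 4.84%.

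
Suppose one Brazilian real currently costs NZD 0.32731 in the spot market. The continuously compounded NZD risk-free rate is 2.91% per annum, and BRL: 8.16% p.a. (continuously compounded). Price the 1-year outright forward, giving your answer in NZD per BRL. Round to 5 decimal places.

T = 1 year.
NZD growth factor: e^(0.0291×1) = 1.0295275.
BRL accumulates by e^(0.0816×1) = 1.0850217.
Forward (NZD per BRL) = 0.32731 × 1.0295275 / 1.0850217 = 0.3105695.

0.31057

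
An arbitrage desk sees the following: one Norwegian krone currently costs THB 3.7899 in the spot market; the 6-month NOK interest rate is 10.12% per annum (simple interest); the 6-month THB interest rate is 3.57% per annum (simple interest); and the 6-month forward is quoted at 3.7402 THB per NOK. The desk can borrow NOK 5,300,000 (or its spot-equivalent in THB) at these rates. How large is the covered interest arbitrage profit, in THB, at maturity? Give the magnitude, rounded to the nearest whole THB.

THB 381,093

T = 6/12 years.
Invest the NOK and cover forward: 5,300,000 × 1.050600 × 3.7402 = THB 20,826,106.84.
Convert at spot and invest in THB: 5,300,000 × 3.7899 × 1.017850 = THB 20,445,013.49.
The quoted forward overvalues NOK, so borrow THB, buy NOK at spot, deposit the NOK at 10.12%, and sell the proceeds forward at 3.7402.
The gap between the two covered legs is THB 381,093.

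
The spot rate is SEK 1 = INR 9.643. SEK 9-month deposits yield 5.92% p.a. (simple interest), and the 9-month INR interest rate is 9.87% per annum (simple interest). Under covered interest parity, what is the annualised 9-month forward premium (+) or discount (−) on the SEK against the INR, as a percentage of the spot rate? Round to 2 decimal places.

T = 9/12 years.
CIP forward (INR per SEK) = 9.643 × 1.074025/1.044400 = 9.916529.
(F − S)/S ÷ T = (9.916529 − 9.643)/9.643/(9/12) = 0.037821 → 3.78%.

+3.78%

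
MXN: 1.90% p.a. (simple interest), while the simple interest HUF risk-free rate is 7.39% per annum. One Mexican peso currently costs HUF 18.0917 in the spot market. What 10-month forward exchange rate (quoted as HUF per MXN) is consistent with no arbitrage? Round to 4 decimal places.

18.9065

T = 10/12 years.
HUF growth factor: 1 + 0.0739×10/12 = 1.06158333.
MXN accumulates by 1 + 0.0190×10/12 = 1.01583333.
CIP: F = S · (grow HUF)/(grow MXN) = 18.0917 × 1.06158333/1.01583333 = 18.906494 HUF per MXN.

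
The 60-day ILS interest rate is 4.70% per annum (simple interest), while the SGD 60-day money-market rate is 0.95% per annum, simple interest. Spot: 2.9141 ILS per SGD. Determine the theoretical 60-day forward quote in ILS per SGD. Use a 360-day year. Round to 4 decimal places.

T = 60/360 years.
ILS accumulates by 1 + 0.0470×60/360 = 1.0078333.
Growth of 1 SGD over T: 1 + 0.0095×60/360 = 1.0015833.
So F = 2.9141 × 1.0078333 / 1.0015833 = 2.932284 (ILS/SGD).

2.9323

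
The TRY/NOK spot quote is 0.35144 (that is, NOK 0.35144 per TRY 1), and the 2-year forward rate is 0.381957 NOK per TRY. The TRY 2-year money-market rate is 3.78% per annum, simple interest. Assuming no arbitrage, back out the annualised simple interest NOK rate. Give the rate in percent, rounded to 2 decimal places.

8.45%

T = 2 years.
By CIP, F/S equals the NOK-to-TRY growth ratio: 0.381957/0.35144 = 1.0868342.
The TRY side grows by 1 + 0.0378×2 = 1.075600.
So the NOK growth factor = 1.1689989.
r = (1.1689989 − 1)/2 = 0.084499 → 8.45%.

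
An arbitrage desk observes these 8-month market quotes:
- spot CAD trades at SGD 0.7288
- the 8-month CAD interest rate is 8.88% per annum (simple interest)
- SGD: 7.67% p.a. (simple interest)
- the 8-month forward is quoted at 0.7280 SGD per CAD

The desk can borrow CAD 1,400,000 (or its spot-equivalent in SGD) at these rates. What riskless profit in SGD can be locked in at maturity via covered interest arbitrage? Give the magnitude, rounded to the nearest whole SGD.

T = 8/12 years.
Keep in CAD, deliver into the forward: 1,400,000·1.059200·0.7280 = SGD 1,079,536.64.
Swap to SGD now, deposit: 1,400,000·0.7288·1.051133333 = SGD 1,072,492.36.
The quoted forward overvalues CAD, so borrow SGD, buy CAD at spot, deposit the CAD at 8.88%, and sell the proceeds forward at 0.7280.
The gap between the two covered legs is SGD 7,044.

SGD 7,044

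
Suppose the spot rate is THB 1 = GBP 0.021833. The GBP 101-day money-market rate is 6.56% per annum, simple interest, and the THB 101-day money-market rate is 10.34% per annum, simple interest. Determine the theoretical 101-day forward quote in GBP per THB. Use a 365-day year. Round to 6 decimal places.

T = 101/365 years.
GBP growth factor: 1 + 0.0656×101/365 = 1.0181523.
THB accumulates by 1 + 0.1034×101/365 = 1.0286121.
CIP: F = S · (grow GBP)/(grow THB) = 0.021833 × 1.0181523/1.0286121 = 0.02161098 GBP per THB.

0.021611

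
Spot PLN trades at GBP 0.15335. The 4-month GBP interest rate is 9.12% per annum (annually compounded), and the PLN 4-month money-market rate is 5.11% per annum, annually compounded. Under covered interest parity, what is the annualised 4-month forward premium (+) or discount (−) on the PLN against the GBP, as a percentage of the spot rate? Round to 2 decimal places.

T = 4/12 years.
F = S · g_GBP/g_PLN = 0.15335 × 1.029520/1.0167512 = 0.15527584.
Annualised premium = (F − S)/S × (1/T) = (0.15527584 − 0.15335)/0.15335 ÷ (4/12) = 3.77%.

+3.77%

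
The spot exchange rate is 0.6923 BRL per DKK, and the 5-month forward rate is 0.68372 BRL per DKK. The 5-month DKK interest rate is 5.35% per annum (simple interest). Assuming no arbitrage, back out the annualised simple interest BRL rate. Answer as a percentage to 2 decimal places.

T = 5/12 years.
By CIP, F/S equals the BRL-to-DKK growth ratio: 0.68372/0.6923 = 0.9876065.
The DKK side grows by 1 + 0.0535×5/12 = 1.0222917.
So the BRL growth factor = 1.0096219.
r = (1.0096219 − 1)/(5/12) = 0.023093 → 2.31%.

2.31%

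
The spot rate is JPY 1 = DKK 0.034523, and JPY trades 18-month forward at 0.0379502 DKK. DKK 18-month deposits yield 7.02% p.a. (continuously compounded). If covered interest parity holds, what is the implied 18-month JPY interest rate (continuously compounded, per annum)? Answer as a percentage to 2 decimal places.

T = 18/12 years.
CIP gives F = S · g_DKK/g_JPY, so g_DKK/g_JPY = 0.0379502/0.034523 = 1.0992729.
The DKK side grows by e^(0.0702×18/12) = 1.1110439.
Hence g_JPY = 1.010708.
r = ln(1.010708)/(18/12) = 0.007101 → 0.71%.

0.71%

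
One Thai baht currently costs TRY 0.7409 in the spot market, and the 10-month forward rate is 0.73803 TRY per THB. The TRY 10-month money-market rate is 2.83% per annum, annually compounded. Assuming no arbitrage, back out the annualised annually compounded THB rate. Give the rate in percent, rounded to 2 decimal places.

3.31%

T = 10/12 years.
By CIP, F/S equals the TRY-to-THB growth ratio: 0.73803/0.7409 = 0.9961263.
The TRY side grows by (1 + 0.0283)^(10/12) = 1.0235283.
So the THB growth factor = 1.0275086.
Annualise: 1.0275086^(12/10) − 1 = 0.033100 = 3.31%.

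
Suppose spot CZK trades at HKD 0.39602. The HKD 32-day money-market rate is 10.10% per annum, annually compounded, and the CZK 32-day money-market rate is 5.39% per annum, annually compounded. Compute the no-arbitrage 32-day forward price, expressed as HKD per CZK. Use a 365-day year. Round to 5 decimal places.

T = 32/365 years.
HKD growth factor: (1 + 0.1010)^(32/365) = 1.0084713.
CZK growth factor: (1 + 0.0539)^(32/365) = 1.0046131.
Forward (HKD per CZK) = 0.39602 × 1.0084713 / 1.0046131 = 0.3975409.

0.39754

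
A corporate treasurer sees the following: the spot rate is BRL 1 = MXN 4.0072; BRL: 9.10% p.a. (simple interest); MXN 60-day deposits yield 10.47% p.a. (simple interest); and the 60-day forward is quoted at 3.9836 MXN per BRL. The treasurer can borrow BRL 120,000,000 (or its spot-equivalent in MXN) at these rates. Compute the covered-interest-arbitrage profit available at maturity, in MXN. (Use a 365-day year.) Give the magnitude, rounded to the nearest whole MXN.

MXN 3,957,296

T = 60/365 years.
Route A — deposit BRL, sell forward: 120,000,000 × 1.01495890411 × 3.9836 = MXN 485,182,834.85.
Route B — convert at spot, deposit MXN: 120,000,000 × 4.0072 × 1.0172109589 = MXN 489,140,130.54.
The quoted forward undervalues BRL, so borrow BRL, convert to MXN at spot, deposit the MXN at 10.47%, and buy BRL forward at 3.9836 to cover the loan.
Arbitrage profit = |485,182,834.85 − 489,140,130.54| = MXN 3,957,296.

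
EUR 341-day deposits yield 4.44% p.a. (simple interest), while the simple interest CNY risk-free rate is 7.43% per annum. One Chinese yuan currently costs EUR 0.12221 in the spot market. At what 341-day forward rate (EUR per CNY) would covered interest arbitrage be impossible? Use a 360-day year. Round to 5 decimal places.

0.11898

T = 341/360 years.
Growth of 1 EUR over T: 1 + 0.0444×341/360 = 1.0420567.
CNY growth factor: 1 + 0.0743×341/360 = 1.0703786.
Forward (EUR per CNY) = 0.12221 × 1.0420567 / 1.0703786 = 0.1189764.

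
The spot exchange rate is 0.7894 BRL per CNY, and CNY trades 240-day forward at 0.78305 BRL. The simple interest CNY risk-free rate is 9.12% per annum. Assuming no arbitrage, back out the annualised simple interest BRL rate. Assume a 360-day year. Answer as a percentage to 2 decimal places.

T = 240/360 years.
By CIP, F/S equals the BRL-to-CNY growth ratio: 0.78305/0.7894 = 0.9919559.
The CNY side grows by 1 + 0.0912×240/360 = 1.060800.
Hence g_BRL = 1.0522668.
(1.0522668 − 1)/T = 0.078400, i.e. 7.84%.

7.84%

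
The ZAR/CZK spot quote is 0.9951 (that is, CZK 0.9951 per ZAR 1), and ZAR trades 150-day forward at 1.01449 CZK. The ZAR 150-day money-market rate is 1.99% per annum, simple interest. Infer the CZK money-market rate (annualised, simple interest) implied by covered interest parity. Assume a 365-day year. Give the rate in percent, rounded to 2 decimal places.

6.77%

T = 150/365 years.
By CIP, F/S equals the CZK-to-ZAR growth ratio: 1.01449/0.9951 = 1.0194855.
The ZAR side grows by 1 + 0.0199×150/365 = 1.0081781.
Hence g_CZK = 1.027823.
r = (1.027823 − 1)/(150/365) = 0.067703 → 6.77%.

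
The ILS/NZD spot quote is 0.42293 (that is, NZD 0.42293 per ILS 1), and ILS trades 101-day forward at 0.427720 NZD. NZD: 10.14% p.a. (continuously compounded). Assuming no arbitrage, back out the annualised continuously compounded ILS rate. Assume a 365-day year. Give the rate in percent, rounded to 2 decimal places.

6.07%

T = 101/365 years.
F/S = 0.42772/0.42293 = 1.0113258 = (growth of NZD) / (growth of ILS).
NZD growth factor: e^(0.1014×101/365) = 1.028456.
That pins the ILS growth at 1.0169384.
Take logs: ln 1.0169384 / (101/365) = 0.060700, so 6.07%.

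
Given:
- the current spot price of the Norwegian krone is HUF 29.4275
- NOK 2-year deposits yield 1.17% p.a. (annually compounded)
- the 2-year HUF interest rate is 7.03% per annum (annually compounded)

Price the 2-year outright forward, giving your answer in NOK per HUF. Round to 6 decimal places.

T = 2 years.
HUF growth factor: (1 + 0.0703)^2 = 1.1455421.
Growth of 1 NOK over T: (1 + 0.0117)^2 = 1.0235369.
Forward (HUF per NOK) = 29.4275 × 1.1455421 / 1.0235369 = 32.93525.
Quoted the other way: 1/32.93525 = 0.030363 NOK per HUF.

0.030363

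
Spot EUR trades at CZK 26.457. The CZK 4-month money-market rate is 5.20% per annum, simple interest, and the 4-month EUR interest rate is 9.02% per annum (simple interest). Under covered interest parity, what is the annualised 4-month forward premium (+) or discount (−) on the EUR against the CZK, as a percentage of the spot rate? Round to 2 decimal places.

-3.71%

T = 4/12 years.
No-arbitrage forward: 26.457 × 1.0173333 / 1.0300667 = 26.129946 CZK/EUR.
Annualised premium = (F − S)/S × (1/T) = (26.129946 − 26.457)/26.457 ÷ (4/12) = -3.71%.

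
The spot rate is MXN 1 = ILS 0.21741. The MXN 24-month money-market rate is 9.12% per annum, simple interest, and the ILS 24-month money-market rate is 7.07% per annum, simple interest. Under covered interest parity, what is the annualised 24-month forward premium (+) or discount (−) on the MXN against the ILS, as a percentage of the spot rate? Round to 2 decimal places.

-1.73%

T = 2 years.
F = S · g_ILS/g_MXN = 0.21741 × 1.141400/1.182400 = 0.20987126.
Annualised premium = (F − S)/S × (1/T) = (0.20987126 − 0.21741)/0.21741 ÷ 2 = -1.73%.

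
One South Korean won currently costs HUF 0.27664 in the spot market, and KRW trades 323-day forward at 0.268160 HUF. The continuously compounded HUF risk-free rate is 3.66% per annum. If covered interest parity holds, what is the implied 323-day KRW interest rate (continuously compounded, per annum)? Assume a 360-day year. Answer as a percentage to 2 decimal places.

T = 323/360 years.
CIP gives F = S · g_HUF/g_KRW, so g_HUF/g_KRW = 0.26816/0.27664 = 0.9693464.
HUF growth factor: e^(0.0366×323/360) = 1.0333835.
That pins the KRW growth at 1.0660621.
Take logs: ln 1.0660621 / (323/360) = 0.071300, so 7.13%.

7.13%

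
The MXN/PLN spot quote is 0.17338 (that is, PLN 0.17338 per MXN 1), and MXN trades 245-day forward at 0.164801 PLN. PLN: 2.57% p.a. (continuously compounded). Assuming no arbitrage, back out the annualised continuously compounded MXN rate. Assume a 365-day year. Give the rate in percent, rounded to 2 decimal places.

10.13%

T = 245/365 years.
F/S = 0.164801/0.17338 = 0.9505191 = (growth of PLN) / (growth of MXN).
PLN growth factor: e^(0.0257×245/365) = 1.0174003.
So the MXN growth factor = 1.0703628.
Take logs: ln 1.0703628 / (245/365) = 0.101303, so 10.13%.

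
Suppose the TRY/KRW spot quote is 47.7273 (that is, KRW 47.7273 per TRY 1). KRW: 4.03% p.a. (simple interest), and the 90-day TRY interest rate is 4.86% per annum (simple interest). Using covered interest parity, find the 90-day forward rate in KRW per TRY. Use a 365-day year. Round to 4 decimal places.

47.6308

T = 90/365 years.
Growth of 1 KRW over T: 1 + 0.0403×90/365 = 1.00993699.
TRY accumulates by 1 + 0.0486×90/365 = 1.01198356.
CIP: F = S · (grow KRW)/(grow TRY) = 47.7273 × 1.00993699/1.01198356 = 47.630779 KRW per TRY.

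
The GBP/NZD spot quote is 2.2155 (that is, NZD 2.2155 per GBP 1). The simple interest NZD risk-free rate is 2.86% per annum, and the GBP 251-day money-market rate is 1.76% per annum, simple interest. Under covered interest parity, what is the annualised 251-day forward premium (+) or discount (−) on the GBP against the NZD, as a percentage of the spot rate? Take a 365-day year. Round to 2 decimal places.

T = 251/365 years.
CIP forward (NZD per GBP) = 2.2155 × 1.0196674/1.012103 = 2.2320585.
(F − S)/S ÷ T = (2.2320585 − 2.2155)/2.2155/(251/365) = 0.010868 → 1.09%.

+1.09%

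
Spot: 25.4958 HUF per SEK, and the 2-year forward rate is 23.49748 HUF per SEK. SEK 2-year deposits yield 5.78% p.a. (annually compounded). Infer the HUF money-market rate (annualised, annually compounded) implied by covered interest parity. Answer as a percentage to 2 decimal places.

T = 2 years.
CIP gives F = S · g_HUF/g_SEK, so g_HUF/g_SEK = 23.49748/25.4958 = 0.9216216.
SEK growth factor: (1 + 0.0578)^2 = 1.1189408.
That pins the HUF growth at 1.031240.
r = 1.031240^(1/2) − 1 = 0.015500 → 1.55%.

1.55%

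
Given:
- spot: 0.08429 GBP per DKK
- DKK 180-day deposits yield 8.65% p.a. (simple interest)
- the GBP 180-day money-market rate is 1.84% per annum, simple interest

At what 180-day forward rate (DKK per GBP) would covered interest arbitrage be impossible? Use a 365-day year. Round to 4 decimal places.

T = 180/365 years.
GBP accumulates by 1 + 0.0184×180/365 = 1.00907397.
Growth of 1 DKK over T: 1 + 0.0865×180/365 = 1.04265753.
CIP: F = S · (grow GBP)/(grow DKK) = 0.08429 × 1.00907397/1.04265753 = 0.081575055 GBP per DKK.
Quoted the other way: 1/0.081575055 = 12.2586 DKK per GBP.

12.2586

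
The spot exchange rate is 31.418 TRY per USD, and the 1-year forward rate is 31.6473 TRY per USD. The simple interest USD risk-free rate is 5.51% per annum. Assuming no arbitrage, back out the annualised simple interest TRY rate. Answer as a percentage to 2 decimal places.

6.28%

T = 1 year.
By CIP, F/S equals the TRY-to-USD growth ratio: 31.6473/31.418 = 1.0072984.
USD growth factor: 1 + 0.0551×1 = 1.055100.
That pins the TRY growth at 1.0628005.
r = (1.0628005 − 1)/1 = 0.062801 → 6.28%.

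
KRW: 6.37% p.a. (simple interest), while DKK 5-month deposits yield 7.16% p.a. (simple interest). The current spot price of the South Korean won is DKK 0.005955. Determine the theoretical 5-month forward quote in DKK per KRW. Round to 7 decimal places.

0.0059741

T = 5/12 years.
Growth of 1 DKK over T: 1 + 0.0716×5/12 = 1.0298333.
KRW growth factor: 1 + 0.0637×5/12 = 1.0265417.
Forward (DKK per KRW) = 0.005955 × 1.0298333 / 1.0265417 = 0.005974095.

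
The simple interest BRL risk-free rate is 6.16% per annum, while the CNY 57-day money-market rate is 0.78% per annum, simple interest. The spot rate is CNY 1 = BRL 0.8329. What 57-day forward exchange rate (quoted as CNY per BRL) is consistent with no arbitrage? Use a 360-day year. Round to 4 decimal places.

T = 57/360 years.
BRL growth factor: 1 + 0.0616×57/360 = 1.0097533.
CNY growth factor: 1 + 0.0078×57/360 = 1.001235.
CIP: F = S · (grow BRL)/(grow CNY) = 0.8329 × 1.0097533/1.001235 = 0.8399861 BRL per CNY.
Quoted the other way: 1/0.8399861 = 1.1905 CNY per BRL.

1.1905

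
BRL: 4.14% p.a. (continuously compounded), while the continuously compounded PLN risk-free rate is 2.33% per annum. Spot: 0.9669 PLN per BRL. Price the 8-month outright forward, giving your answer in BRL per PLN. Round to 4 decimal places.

1.0468

T = 8/12 years.
PLN accumulates by e^(0.0233×8/12) = 1.0156546.
BRL growth factor: e^(0.0414×8/12) = 1.0279844.
Forward (PLN per BRL) = 0.9669 × 1.0156546 / 1.0279844 = 0.9553029.
Quoted the other way: 1/0.9553029 = 1.0468 BRL per PLN.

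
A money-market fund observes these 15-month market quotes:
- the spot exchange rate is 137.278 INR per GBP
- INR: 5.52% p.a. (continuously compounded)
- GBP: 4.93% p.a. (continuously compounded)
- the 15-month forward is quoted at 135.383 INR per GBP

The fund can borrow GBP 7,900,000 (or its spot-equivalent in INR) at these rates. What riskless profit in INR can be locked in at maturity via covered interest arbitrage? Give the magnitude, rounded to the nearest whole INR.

INR 24,460,071

T = 15/12 years.
Route A — deposit GBP, sell forward: 7,900,000 × 1.063563433649 × 135.383 = INR 1,137,508,425.87.
Route B — convert at spot, deposit INR: 7,900,000 × 137.278 × 1.071436209148 = INR 1,161,968,497.36.
The quoted forward undervalues GBP, so borrow GBP, convert to INR at spot, deposit the INR at 5.52%, and buy GBP forward at 135.383 to cover the loan.
Arbitrage profit = |1,137,508,425.87 − 1,161,968,497.36| = INR 24,460,071.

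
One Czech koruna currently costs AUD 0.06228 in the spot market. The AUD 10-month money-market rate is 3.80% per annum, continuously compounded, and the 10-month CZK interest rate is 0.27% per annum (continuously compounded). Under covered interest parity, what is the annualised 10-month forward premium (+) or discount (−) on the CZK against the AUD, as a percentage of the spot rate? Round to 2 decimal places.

+3.58%

T = 10/12 years.
CIP forward (AUD per CZK) = 0.06228 × 1.0321734/1.0022525 = 0.06413929.
(F − S)/S ÷ T = (0.06413929 − 0.06228)/0.06228/(10/12) = 0.035824 → 3.58%.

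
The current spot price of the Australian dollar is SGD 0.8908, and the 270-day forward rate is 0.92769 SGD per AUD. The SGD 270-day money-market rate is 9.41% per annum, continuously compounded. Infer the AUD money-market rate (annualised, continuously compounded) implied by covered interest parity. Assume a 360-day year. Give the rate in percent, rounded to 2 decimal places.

4.00%

T = 270/360 years.
By CIP, F/S equals the SGD-to-AUD growth ratio: 0.92769/0.8908 = 1.0414122.
SGD growth factor: e^(0.0941×270/360) = 1.0731251.
So the AUD growth factor = 1.0304518.
Take logs: ln 1.0304518 / (270/360) = 0.039996, so 4.00%.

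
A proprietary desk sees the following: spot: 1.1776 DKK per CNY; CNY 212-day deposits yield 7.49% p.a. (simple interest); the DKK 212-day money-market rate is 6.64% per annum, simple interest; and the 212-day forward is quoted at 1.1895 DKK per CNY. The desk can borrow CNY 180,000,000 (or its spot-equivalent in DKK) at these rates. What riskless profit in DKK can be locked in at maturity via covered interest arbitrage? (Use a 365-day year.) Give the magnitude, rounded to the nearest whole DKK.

T = 212/365 years.
Invest the CNY and cover forward: 180,000,000 × 1.04350356164 × 1.1895 = DKK 223,424,547.58.
Convert at spot and invest in DKK: 180,000,000 × 1.1776 × 1.03856657534 = DKK 220,142,879.84.
The quoted forward overvalues CNY, so borrow DKK, buy CNY at spot, deposit the CNY at 7.49%, and sell the proceeds forward at 1.1895.
Arbitrage profit = |223,424,547.58 − 220,142,879.84| = DKK 3,281,668.

DKK 3,281,668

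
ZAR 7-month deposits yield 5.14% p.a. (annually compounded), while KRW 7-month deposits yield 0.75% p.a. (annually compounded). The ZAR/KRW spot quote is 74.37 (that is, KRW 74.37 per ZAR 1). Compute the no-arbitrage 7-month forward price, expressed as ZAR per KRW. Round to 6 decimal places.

T = 7/12 years.
Growth of 1 KRW over T: (1 + 0.0075)^(7/12) = 1.0043682.
ZAR growth factor: (1 + 0.0514)^(7/12) = 1.0296698.
CIP: F = S · (grow KRW)/(grow ZAR) = 74.37 × 1.0043682/1.0296698 = 72.54254 KRW per ZAR.
Quoted the other way: 1/72.54254 = 0.013785 ZAR per KRW.

0.013785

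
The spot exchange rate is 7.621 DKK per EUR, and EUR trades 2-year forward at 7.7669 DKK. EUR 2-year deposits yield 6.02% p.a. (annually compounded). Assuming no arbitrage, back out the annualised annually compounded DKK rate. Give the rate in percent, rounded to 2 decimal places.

7.03%

T = 2 years.
By CIP, F/S equals the DKK-to-EUR growth ratio: 7.7669/7.621 = 1.0191445.
EUR growth factor: (1 + 0.0602)^2 = 1.124024.
That pins the DKK growth at 1.1455429.
r = 1.1455429^(1/2) − 1 = 0.070300 → 7.03%.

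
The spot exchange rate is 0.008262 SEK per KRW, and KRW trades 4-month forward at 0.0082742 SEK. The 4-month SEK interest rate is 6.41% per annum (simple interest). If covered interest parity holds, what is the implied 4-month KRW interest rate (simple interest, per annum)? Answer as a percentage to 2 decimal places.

T = 4/12 years.
CIP gives F = S · g_SEK/g_KRW, so g_SEK/g_KRW = 0.0082742/0.008262 = 1.0014766.
SEK growth factor: 1 + 0.0641×4/12 = 1.0213667.
Hence g_KRW = 1.0198608.
r = (1.0198608 − 1)/(4/12) = 0.059582 → 5.96%.

5.96%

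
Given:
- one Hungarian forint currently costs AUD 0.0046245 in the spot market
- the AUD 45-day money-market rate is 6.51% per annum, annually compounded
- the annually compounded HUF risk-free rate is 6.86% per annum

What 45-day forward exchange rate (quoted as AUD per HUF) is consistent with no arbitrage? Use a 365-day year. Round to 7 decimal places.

T = 45/365 years.
Growth of 1 AUD over T: (1 + 0.0651)^(45/365) = 1.0078059.
HUF growth factor: (1 + 0.0686)^(45/365) = 1.0082136.
CIP: F = S · (grow AUD)/(grow HUF) = 0.0046245 × 1.0078059/1.0082136 = 0.004622630 AUD per HUF.

0.0046226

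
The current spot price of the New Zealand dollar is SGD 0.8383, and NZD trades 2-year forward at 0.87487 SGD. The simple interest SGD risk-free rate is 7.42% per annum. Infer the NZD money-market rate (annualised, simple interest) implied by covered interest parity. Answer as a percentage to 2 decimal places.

5.02%

T = 2 years.
F/S = 0.87487/0.8383 = 1.0436240 = (growth of SGD) / (growth of NZD).
SGD growth factor: 1 + 0.0742×2 = 1.148400.
Hence g_NZD = 1.1003963.
r = (1.1003963 − 1)/2 = 0.050198 → 5.02%.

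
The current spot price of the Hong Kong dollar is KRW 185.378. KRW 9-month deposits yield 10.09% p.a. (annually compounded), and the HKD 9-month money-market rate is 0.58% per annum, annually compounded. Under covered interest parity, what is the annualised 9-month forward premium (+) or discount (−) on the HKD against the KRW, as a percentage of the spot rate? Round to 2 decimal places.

+9.35%

T = 9/12 years.
No-arbitrage forward: 185.378 × 1.0747585 / 1.0043469 = 198.374268 KRW/HKD.
Annualised premium = (F − S)/S × (1/T) = (198.374268 − 185.378)/185.378 ÷ (9/12) = 9.35%.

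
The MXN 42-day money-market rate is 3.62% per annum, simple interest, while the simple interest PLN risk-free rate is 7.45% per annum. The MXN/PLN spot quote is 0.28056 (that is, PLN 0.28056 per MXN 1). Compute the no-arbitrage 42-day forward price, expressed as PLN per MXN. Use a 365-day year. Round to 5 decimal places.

T = 42/365 years.
PLN accumulates by 1 + 0.0745×42/365 = 1.0085726.
MXN accumulates by 1 + 0.0362×42/365 = 1.0041655.
CIP: F = S · (grow PLN)/(grow MXN) = 0.28056 × 1.0085726/1.0041655 = 0.2817913 PLN per MXN.

0.28179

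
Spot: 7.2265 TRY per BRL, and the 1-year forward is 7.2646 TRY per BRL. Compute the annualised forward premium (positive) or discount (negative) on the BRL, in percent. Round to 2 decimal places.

+0.53%

T = 1 year.
(F − S)/S = (7.2646 − 7.2265)/7.2265 = 0.0052723.
Annualise by dividing by T: 0.0052723 / 1 = 0.005272 → 0.53%.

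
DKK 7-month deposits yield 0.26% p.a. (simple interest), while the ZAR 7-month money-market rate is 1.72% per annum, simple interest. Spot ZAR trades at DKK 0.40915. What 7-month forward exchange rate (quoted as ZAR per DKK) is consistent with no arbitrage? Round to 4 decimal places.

T = 7/12 years.
Growth of 1 DKK over T: 1 + 0.0026×7/12 = 1.0015167.
ZAR accumulates by 1 + 0.0172×7/12 = 1.0100333.
So F = 0.40915 × 1.0015167 / 1.0100333 = 0.4057000 (DKK/ZAR).
Quoted the other way: 1/0.4057000 = 2.4649 ZAR per DKK.

2.4649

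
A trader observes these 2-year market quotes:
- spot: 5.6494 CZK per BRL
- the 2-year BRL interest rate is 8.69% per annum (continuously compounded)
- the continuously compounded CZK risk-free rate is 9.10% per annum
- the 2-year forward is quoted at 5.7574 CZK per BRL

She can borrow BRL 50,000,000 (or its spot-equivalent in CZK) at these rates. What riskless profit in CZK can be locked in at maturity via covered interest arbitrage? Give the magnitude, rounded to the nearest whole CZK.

CZK 3,657,765

T = 2 years.
Route A — deposit BRL, sell forward: 50,000,000 × 1.18981757851 × 5.7574 = CZK 342,512,786.33.
Route B — convert at spot, deposit CZK: 50,000,000 × 5.6494 × 1.19961419388 = CZK 338,855,021.35.
The quoted forward overvalues BRL, so borrow CZK, buy BRL at spot, deposit the BRL at 8.69%, and sell the proceeds forward at 5.7574.
The gap between the two covered legs is CZK 3,657,765.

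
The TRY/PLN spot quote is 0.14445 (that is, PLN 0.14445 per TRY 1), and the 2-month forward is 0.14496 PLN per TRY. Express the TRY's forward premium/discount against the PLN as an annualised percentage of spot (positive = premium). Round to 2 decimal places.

+2.12%

T = 2/12 years.
(F − S)/S = (0.14496 − 0.14445)/0.14445 = 0.0035306.
×(1/T) gives 2.12% p.a.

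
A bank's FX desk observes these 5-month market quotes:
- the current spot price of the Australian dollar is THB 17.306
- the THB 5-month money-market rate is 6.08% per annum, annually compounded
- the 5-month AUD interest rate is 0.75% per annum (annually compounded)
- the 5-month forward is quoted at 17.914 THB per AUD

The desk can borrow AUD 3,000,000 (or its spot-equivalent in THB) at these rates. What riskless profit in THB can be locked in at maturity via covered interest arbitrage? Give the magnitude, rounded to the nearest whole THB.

T = 5/12 years.
Keep in AUD, deliver into the forward: 3,000,000·1.003118191·17.914 = THB 53,909,577.82.
Swap to THB now, deposit: 3,000,000·17.306·1.0248979622 = THB 53,210,652.40.
The quoted forward overvalues AUD, so borrow THB, buy AUD at spot, deposit the AUD at 0.75%, and sell the proceeds forward at 17.914.
Arbitrage profit = |53,909,577.82 − 53,210,652.40| = THB 698,925.

THB 698,925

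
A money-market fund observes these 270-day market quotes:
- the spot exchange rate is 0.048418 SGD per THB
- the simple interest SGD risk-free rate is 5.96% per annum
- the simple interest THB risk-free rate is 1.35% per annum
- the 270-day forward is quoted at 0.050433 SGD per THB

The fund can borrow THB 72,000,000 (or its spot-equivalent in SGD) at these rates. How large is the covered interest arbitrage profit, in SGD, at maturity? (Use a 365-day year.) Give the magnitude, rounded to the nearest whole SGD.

T = 270/365 years.
Keep in THB, deliver into the forward: 72,000,000·1.009986301·0.050433 = SGD 3,667,438.02.
Swap to SGD now, deposit: 72,000,000·0.048418·1.044087671 = SGD 3,639,789.85.
The quoted forward overvalues THB, so borrow SGD, buy THB at spot, deposit the THB at 1.35%, and sell the proceeds forward at 0.050433.
Arbitrage profit = |3,667,438.02 − 3,639,789.85| = SGD 27,648.

SGD 27,648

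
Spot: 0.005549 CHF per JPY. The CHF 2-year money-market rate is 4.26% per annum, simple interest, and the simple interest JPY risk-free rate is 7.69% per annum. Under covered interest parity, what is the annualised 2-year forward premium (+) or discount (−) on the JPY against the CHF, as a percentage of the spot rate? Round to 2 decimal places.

T = 2 years.
F = S · g_CHF/g_JPY = 0.005549 × 1.085200/1.153800 = 0.005219080.
(F − S)/S ÷ T = (0.005219080 − 0.005549)/0.005549/2 = -0.029728 → -2.97%.

-2.97%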